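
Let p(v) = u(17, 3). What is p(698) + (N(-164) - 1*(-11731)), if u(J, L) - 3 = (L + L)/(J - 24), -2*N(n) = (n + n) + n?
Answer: 83854/7 ≈ 11979.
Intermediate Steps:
N(n) = -3*n/2 (N(n) = -((n + n) + n)/2 = -(2*n + n)/2 = -3*n/2)
u(J, L) = 3 + 2*L/(-24 + J) (u(J, L) = 3 + (L + L)/(J - 24) = 3 + (2*L)/(-24 + J) = 3 + 2*L/(-24 + J))
p(v) = 15/7 (p(v) = (-72 + 2*3 + 3*17)/(-24 + 17) = (-72 + 6 + 51)/(-7) = -⅐*(-15) = 15/7)
p(698) + (N(-164) - 1*(-11731)) = 15/7 + (-3/2*(-164) - 1*(-11731)) = 15/7 + (246 + 11731) = 15/7 + 11977 = 83854/7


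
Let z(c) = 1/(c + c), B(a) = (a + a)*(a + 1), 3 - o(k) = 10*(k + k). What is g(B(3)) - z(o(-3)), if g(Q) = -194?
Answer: -24445/126 ≈ -194.01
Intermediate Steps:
o(k) = 3 - 20*k (o(k) = 3 - 10*(k + k) = 3 - 10*2*k = 3 - 20*k)
B(a) = 2*a*(1 + a) (B(a) = (2*a)*(1 + a) = 2*a*(1 + a))
z(c) = 1/(2*c)
g(B(3)) - z(o(-3)) = -194 - 1/(2*(3 - 20*(-3))) = -194 - 1/(2*(3 + 60)) = -194 - 1/(2*63) = -194 - 1*1/126 = -194 - 1/126 = -24445/126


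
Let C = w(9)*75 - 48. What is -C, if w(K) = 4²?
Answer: -1152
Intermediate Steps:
w(K) = 16
C = 1152 (C = 16*75 - 48 = 1200 - 48 = 1152)
-C = -1*1152 = -1152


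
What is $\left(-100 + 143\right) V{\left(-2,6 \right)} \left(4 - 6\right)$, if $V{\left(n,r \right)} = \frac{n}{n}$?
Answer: $-86$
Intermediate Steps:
$V{\left(n,r \right)} = 1$
$\left(-100 + 143\right) V{\left(-2,6 \right)} \left(4 - 6\right) = \left(-100 + 143\right) 1 \left(4 - 6\right) = 43 \cdot 1 \left(-2\right) = 43 \left(-2\right) = -86$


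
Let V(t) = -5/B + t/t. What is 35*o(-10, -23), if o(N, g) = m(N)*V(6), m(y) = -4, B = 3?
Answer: 280/3 ≈ 93.333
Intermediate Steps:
V(t) = -⅔ (V(t) = -5/3 + t/t = -5*⅓ + 1 = -5/3 + 1 = -⅔)
o(N, g) = 8/3 (o(N, g) = -4*(-⅔) = 8/3)
35*o(-10, -23) = 35*(8/3) = 280/3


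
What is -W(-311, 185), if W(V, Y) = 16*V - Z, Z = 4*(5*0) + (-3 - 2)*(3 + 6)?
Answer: 4931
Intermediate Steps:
Z = -45 (Z = 4*0 - 5*9 = 0 - 45 = -45)
W(V, Y) = 45 + 16*V (W(V, Y) = 16*V - 1*(-45) = 16*V + 45 = 45 + 16*V)
-W(-311, 185) = -(45 + 16*(-311)) = -(45 - 4976) = -1*(-4931) = 4931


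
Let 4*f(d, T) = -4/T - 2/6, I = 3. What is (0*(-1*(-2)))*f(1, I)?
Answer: 0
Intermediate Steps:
f(d, T) = -1/12 - 1/T (f(d, T) = (-4/T - 2/6)/4 = (-4/T - 2*⅙)/4 = (-4/T - ⅓)/4 = (-⅓ - 4/T)/4 = -1/12 - 1/T)
(0*(-1*(-2)))*f(1, I) = (0*(-1*(-2)))*((1/12)*(-12 - 1*3)/3) = (0*2)*((1/12)*(⅓)*(-12 - 3)) = 0*((1/12)*(⅓)*(-15)) = 0*(-5/12) = 0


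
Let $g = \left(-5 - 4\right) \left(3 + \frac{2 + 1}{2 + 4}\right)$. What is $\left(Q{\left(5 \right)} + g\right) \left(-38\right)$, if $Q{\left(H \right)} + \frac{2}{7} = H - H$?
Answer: $\frac{8455}{7} \approx 1207.9$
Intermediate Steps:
$g = - \frac{63}{2}$ ($g = - 9 \left(3 + \frac{3}{6}\right) = - 9 \left(3 + 3 \cdot \frac{1}{6}\right) = - 9 \left(3 + \frac{1}{2}\right) = \left(-9\right) \frac{7}{2} = - \frac{63}{2} \approx -31.5$)
$Q{\left(H \right)} = - \frac{2}{7}$ ($Q{\left(H \right)} = - \frac{2}{7} + \left(H - H\right) = - \frac{2}{7} + 0 = - \frac{2}{7}$)
$\left(Q{\left(5 \right)} + g\right) \left(-38\right) = \left(- \frac{2}{7} - \frac{63}{2}\right) \left(-38\right) = \left(- \frac{445}{14}\right) \left(-38\right) = \frac{8455}{7}$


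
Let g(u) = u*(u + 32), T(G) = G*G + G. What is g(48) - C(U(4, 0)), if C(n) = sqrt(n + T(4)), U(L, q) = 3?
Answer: 3840 - sqrt(23) ≈ 3835.2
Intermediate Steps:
T(G) = G + G**2 (T(G) = G**2 + G = G + G**2)
C(n) = sqrt(20 + n) (C(n) = sqrt(n + 4*(1 + 4)) = sqrt(n + 4*5) = sqrt(n + 20) = sqrt(20 + n))
g(u) = u*(32 + u)
g(48) - C(U(4, 0)) = 48*(32 + 48) - sqrt(20 + 3) = 48*80 - sqrt(23) = 3840 - sqrt(23)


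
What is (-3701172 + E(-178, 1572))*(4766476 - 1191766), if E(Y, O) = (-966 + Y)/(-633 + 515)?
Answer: -780604332312960/59 ≈ -1.3231e+13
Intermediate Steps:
E(Y, O) = 483/59 - Y/118 (E(Y, O) = (-966 + Y)/(-118) = (-966 + Y)*(-1/118) = 483/59 - Y/118)
(-3701172 + E(-178, 1572))*(4766476 - 1191766) = (-3701172 + (483/59 - 1/118*(-178)))*(4766476 - 1191766) = (-3701172 + (483/59 + 89/59))*3574710 = (-3701172 + 572/59)*3574710 = -218368576/59*3574710 = -780604332312960/59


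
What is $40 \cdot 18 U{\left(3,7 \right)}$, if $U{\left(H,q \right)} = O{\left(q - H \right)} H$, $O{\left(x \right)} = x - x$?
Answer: $0$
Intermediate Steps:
$O{\left(x \right)} = 0$
$U{\left(H,q \right)} = 0$ ($U{\left(H,q \right)} = 0 H = 0$)
$40 \cdot 18 U{\left(3,7 \right)} = 40 \cdot 18 \cdot 0 = 720 \cdot 0 = 0$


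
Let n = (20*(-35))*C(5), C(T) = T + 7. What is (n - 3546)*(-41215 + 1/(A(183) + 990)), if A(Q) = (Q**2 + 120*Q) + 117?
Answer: 4640932478149/9426 ≈ 4.9235e+8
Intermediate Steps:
C(T) = 7 + T
A(Q) = 117 + Q**2 + 120*Q
n = -8400 (n = (20*(-35))*(7 + 5) = -700*12 = -8400)
(n - 3546)*(-41215 + 1/(A(183) + 990)) = (-8400 - 3546)*(-41215 + 1/((117 + 183**2 + 120*183) + 990)) = -11946*(-41215 + 1/((117 + 33489 + 21960) + 990)) = -11946*(-41215 + 1/(55566 + 990)) = -11946*(-41215 + 1/56556) = -11946*(-2330955539/56556) = 4640932478149/9426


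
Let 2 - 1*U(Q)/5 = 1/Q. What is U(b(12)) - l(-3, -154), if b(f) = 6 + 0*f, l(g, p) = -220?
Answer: 1375/6 ≈ 229.17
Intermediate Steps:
b(f) = 6 (b(f) = 6 + 0 = 6)
U(Q) = 10 - 5/Q
U(b(12)) - l(-3, -154) = (10 - 5/6) - 1*(-220) = (10 - 5*⅙) + 220 = (10 - ⅚) + 220 = 55/6 + 220 = 1375/6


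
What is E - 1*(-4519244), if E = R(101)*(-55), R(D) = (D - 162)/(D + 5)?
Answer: 479043219/106 ≈ 4.5193e+6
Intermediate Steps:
R(D) = (-162 + D)/(5 + D)
E = 3355/106 (E = ((-162 + 101)/(5 + 101))*(-55) = (-61/106)*(-55) = ((1/106)*(-61))*(-55) = -61/106*(-55) = 3355/106 ≈ 31.651)
E - 1*(-4519244) = 3355/106 - 1*(-4519244) = 3355/106 + 4519244 = 479043219/106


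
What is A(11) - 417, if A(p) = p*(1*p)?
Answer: -296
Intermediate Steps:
A(p) = p**2 (A(p) = p*p = p**2)
A(11) - 417 = 11**2 - 417 = 121 - 417 = -296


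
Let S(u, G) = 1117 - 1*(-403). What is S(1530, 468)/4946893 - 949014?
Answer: -4694670711982/4946893 ≈ -9.4901e+5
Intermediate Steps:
S(u, G) = 1520 (S(u, G) = 1117 + 403 = 1520)
S(1530, 468)/4946893 - 949014 = 1520/4946893 - 949014 = -4694670711982/4946893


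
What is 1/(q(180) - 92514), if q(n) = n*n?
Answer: -1/60114 ≈ -1.6635e-5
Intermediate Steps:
q(n) = n**2
1/(q(180) - 92514) = 1/(180**2 - 92514) = 1/(32400 - 92514) = 1/(-60114) = -1/60114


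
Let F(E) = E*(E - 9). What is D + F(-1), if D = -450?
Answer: -440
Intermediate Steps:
F(E) = E*(-9 + E)
D + F(-1) = -450 - (-9 - 1) = -450 - 1*(-10) = -450 + 10 = -440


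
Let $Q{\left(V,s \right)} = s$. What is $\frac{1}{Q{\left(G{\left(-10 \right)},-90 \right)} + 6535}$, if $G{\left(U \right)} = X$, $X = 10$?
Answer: $\frac{1}{6445} \approx 0.00015516$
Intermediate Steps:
$G{\left(U \right)} = 10$
$\frac{1}{Q{\left(G{\left(-10 \right)},-90 \right)} + 6535} = \frac{1}{-90 + 6535} = \frac{1}{6445}$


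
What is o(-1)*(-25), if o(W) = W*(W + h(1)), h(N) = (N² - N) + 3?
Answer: 50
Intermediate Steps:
h(N) = 3 + N² - N
o(W) = W*(3 + W) (o(W) = W*(W + (3 + 1² - 1*1)) = W*(W + (3 + 1 - 1)) = W*(W + 3) = W*(3 + W))
o(-1)*(-25) = -(3 - 1)*(-25) = -1*2*(-25) = -2*(-25) = 50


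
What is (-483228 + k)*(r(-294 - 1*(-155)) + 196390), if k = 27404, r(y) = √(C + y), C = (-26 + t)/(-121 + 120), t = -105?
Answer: -89519275360 - 911648*I*√2 ≈ -8.9519e+10 - 1.2893e+6*I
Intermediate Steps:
C = 131 (C = (-26 - 105)/(-121 + 120) = -131/(-1) = -131*(-1) = 131)
r(y) = √(131 + y)
(-483228 + k)*(r(-294 - 1*(-155)) + 196390) = (-483228 + 27404)*(√(131 + (-294 - 1*(-155))) + 196390) = -455824*(√(131 + (-294 + 155)) + 196390) = -455824*(√(131 - 139) + 196390) = -455824*(√(-8) + 196390) = -455824*(2*I*√2 + 196390) = -455824*(196390 + 2*I*√2) = -89519275360 - 911648*I*√2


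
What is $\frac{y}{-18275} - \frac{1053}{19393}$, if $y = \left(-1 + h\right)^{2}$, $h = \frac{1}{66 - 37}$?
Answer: $- \frac{376722109}{6931543025} \approx -0.054349$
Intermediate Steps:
$h = \frac{1}{29} \approx 0.034483$
$y = \frac{784}{841}$ ($y = \left(-1 + \frac{1}{29}\right)^{2} = \left(- \frac{28}{29}\right)^{2} = \frac{784}{841} \approx 0.93222$)
$\frac{y}{-18275} - \frac{1053}{19393} = \frac{784}{841 \left(-18275\right)} - \frac{1053}{19393} = \frac{784}{841} \left(- \frac{1}{18275}\right) - \frac{1053}{19393} = - \frac{784}{15369275} - \frac{1053}{19393} = - \frac{376722109}{6931543025}$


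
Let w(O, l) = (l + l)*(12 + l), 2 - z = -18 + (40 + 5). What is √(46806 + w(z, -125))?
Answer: 4*√4691 ≈ 273.96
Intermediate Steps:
z = -25 (z = 2 - (-18 + (40 + 5)) = 2 - (-18 + 45) = 2 - 1*27 = 2 - 27 = -25)
w(O, l) = 2*l*(12 + l) (w(O, l) = (2*l)*(12 + l) = 2*l*(12 + l))
√(46806 + w(z, -125)) = √(46806 + 2*(-125)*(12 - 125)) = √(46806 + 2*(-125)*(-113)) = √(46806 + 28250) = √75056 = 4*√4691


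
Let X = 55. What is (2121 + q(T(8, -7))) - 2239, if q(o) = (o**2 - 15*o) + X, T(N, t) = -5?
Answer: 37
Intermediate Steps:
q(o) = 55 + o**2 - 15*o (q(o) = (o**2 - 15*o) + 55 = 55 + o**2 - 15*o)
(2121 + q(T(8, -7))) - 2239 = (2121 + (55 + (-5)**2 - 15*(-5))) - 2239 = (2121 + (55 + 25 + 75)) - 2239 = (2121 + 155) - 2239 = 2276 - 2239 = 37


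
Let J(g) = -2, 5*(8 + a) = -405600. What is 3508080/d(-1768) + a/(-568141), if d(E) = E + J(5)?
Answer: -66431349424/33520319 ≈ -1981.8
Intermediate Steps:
a = -81128 (a = -8 + (⅕)*(-405600) = -8 - 81120 = -81128)
d(E) = -2 + E (d(E) = E - 2 = -2 + E)
3508080/d(-1768) + a/(-568141) = 3508080/(-2 - 1768) - 81128/(-568141) = 3508080/(-1770) - 81128*(-1/568141) = 3508080*(-1/1770) + 81128/568141 = -116936/59 + 81128/568141 = -66431349424/33520319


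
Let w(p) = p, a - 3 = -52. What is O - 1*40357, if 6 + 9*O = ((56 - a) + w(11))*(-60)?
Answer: -41131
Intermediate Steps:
a = -49 (a = 3 - 52 = -49)
O = -774 (O = -⅔ + (((56 - 1*(-49)) + 11)*(-60))/9 = -⅔ + (((56 + 49) + 11)*(-60))/9 = -⅔ + ((105 + 11)*(-60))/9 = -⅔ + (116*(-60))/9 = -⅔ + (⅑)*(-6960) = -⅔ - 2320/3 = -774)
O - 1*40357 = -774 - 1*40357 = -774 - 40357 = -41131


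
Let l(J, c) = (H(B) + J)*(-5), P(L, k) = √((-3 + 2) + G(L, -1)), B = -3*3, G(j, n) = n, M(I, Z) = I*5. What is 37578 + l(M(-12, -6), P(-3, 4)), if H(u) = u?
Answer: 37923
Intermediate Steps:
M(I, Z) = 5*I
B = -9
P(L, k) = I*√2 (P(L, k) = √((-3 + 2) - 1) = √(-1 - 1) = √(-2) = I*√2)
l(J, c) = 45 - 5*J (l(J, c) = (-9 + J)*(-5) = 45 - 5*J)
37578 + l(M(-12, -6), P(-3, 4)) = 37578 + (45 - 25*(-12)) = 37578 + (45 - 5*(-60)) = 37578 + (45 + 300) = 37578 + 345 = 37923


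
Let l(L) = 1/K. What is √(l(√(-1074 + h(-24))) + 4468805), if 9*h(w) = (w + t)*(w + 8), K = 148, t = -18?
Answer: √24471176217/74 ≈ 2114.0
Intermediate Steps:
h(w) = (-18 + w)*(8 + w)/9 (h(w) = ((w - 18)*(w + 8))/9 = ((-18 + w)*(8 + w))/9 = (-18 + w)*(8 + w)/9)
l(L) = 1/148
√(l(√(-1074 + h(-24))) + 4468805) = √(1/148 + 4468805) = √(661383141/148) = √24471176217/74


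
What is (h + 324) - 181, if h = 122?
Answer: 265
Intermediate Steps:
(h + 324) - 181 = (122 + 324) - 181 = 446 - 181 = 265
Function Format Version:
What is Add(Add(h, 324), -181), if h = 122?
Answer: 265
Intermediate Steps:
Add(Add(h, 324), -181) = Add(Add(122, 324), -181) = Add(446, -181) = 265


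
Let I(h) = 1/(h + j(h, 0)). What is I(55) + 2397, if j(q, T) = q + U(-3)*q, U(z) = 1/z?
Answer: 659178/275 ≈ 2397.0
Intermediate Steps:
U(z) = 1/z
j(q, T) = 2*q/3 (j(q, T) = q + q/(-3) = q - q/3 = 2*q/3)
I(h) = 3/(5*h) (I(h) = 1/(h + 2*h/3) = 1/(5*h/3) = 3/(5*h))
I(55) + 2397 = (3/5)/55 + 2397 = (3/5)*(1/55) + 2397 = 3/275 + 2397 = 659178/275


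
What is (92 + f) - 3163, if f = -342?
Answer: -3413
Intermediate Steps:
(92 + f) - 3163 = (92 - 342) - 3163 = -250 - 3163 = -3413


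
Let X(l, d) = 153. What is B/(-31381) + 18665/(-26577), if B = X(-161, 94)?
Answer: -589792646/834012837 ≈ -0.70717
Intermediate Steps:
B = 153
B/(-31381) + 18665/(-26577) = 153/(-31381) + 18665/(-26577) = 153*(-1/31381) + 18665*(-1/26577) = -153/31381 - 18665/26577 = -589792646/834012837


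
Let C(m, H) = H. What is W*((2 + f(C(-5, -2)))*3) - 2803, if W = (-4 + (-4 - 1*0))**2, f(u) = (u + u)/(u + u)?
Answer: -2227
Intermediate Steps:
f(u) = 1 (f(u) = (2*u)/((2*u)) = (2*u)*(1/(2*u)) = 1)
W = 64 (W = (-4 + (-4 + 0))**2 = (-4 - 4)**2 = (-8)**2 = 64)
W*((2 + f(C(-5, -2)))*3) - 2803 = 64*((2 + 1)*3) - 2803 = 64*(3*3) - 2803 = 64*9 - 2803 = 576 - 2803 = -2227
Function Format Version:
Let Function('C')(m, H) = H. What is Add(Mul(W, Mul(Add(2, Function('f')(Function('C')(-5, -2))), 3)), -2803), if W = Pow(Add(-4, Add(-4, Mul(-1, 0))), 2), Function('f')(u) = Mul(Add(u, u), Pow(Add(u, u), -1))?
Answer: -2227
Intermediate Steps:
Function('f')(u) = 1 (Function('f')(u) = Mul(Mul(2, u), Pow(Mul(2, u), -1)) = Mul(Mul(2, u), Mul(Rational(1, 2), Pow(u, -1))) = 1)
W = 64 (W = Pow(Add(-4, Add(-4, 0)), 2) = Pow(Add(-4, -4), 2) = Pow(-8, 2) = 64)
Add(Mul(W, Mul(Add(2, Function('f')(Function('C')(-5, -2))), 3)), -2803) = Add(Mul(64, Mul(Add(2, 1), 3)), -2803) = Add(Mul(64, Mul(3, 3)), -2803) = Add(Mul(64, 9), -2803) = Add(576, -2803) = -2227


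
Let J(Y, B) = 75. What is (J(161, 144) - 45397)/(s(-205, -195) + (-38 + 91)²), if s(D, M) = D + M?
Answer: -45322/2409 ≈ -18.814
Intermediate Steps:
(J(161, 144) - 45397)/(s(-205, -195) + (-38 + 91)²) = (75 - 45397)/((-205 - 195) + (-38 + 91)²) = -45322/(-400 + 53²) = -45322/(-400 + 2809) = -45322/2409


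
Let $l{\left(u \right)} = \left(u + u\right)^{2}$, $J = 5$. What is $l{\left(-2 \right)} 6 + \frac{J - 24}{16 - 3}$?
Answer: $\frac{1229}{13} \approx 94.538$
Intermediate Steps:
$l{\left(u \right)} = 4 u^{2}$ ($l{\left(u \right)} = \left(2 u\right)^{2} = 4 u^{2}$)
$l{\left(-2 \right)} 6 + \frac{J - 24}{16 - 3} = 4 \left(-2\right)^{2} \cdot 6 + \frac{5 - 24}{16 - 3} = 4 \cdot 4 \cdot 6 - \frac{19}{13} = 16 \cdot 6 - \frac{19}{13} = 96 - \frac{19}{13} = \frac{1229}{13}$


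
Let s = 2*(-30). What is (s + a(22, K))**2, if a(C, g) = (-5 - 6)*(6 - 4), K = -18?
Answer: 6724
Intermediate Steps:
s = -60
a(C, g) = -22 (a(C, g) = -11*2 = -22)
(s + a(22, K))**2 = (-60 - 22)**2 = (-82)**2 = 6724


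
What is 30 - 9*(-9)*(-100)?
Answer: -8070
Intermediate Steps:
30 - 9*(-9)*(-100) = 30 + 81*(-100) = 30 - 8100 = -8070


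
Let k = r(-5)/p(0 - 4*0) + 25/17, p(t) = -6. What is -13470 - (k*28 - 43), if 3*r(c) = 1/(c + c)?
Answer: -10303274/765 ≈ -13468.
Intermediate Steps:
r(c) = 1/(6*c) (r(c) = 1/(3*(c + c)) = 1/(3*((2*c))) = (1/(2*c))/3 = 1/(6*c))
k = 4517/3060 (k = ((1/6)/(-5))/(-6) + 25/17 = ((1/6)*(-1/5))*(-1/6) + 25*(1/17) = -1/30*(-1/6) + 25/17 = 1/180 + 25/17 = 4517/3060 ≈ 1.4761)
-13470 - (k*28 - 43) = -13470 - ((4517/3060)*28 - 43) = -13470 - (31619/765 - 43) = -13470 - 1*(-1276/765) = -13470 + 1276/765 = -10303274/765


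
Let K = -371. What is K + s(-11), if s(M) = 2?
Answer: -369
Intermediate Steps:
K + s(-11) = -371 + 2 = -369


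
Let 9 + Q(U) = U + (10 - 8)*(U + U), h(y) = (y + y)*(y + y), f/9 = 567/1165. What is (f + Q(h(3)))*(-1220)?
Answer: -49853592/233 ≈ -2.1396e+5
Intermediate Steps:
f = 5103/1165 (f = 9*(567/1165) = 5103/1165 ≈ 4.3803)
h(y) = 4*y² (h(y) = (2*y)*(2*y) = 4*y²)
Q(U) = -9 + 5*U (Q(U) = -9 + (U + (10 - 8)*(U + U)) = -9 + (U + 2*(2*U)) = -9 + (U + 4*U) = -9 + 5*U)
(f + Q(h(3)))*(-1220) = (5103/1165 + (-9 + 5*(4*3²)))*(-1220) = (5103/1165 + (-9 + 5*(4*9)))*(-1220) = (5103/1165 + (-9 + 5*36))*(-1220) = (5103/1165 + (-9 + 180))*(-1220) = (5103/1165 + 171)*(-1220) = (204318/1165)*(-1220) = -49853592/233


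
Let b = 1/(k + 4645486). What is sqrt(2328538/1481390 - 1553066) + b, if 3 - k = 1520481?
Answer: 1/3125008 + I*sqrt(852056313089077695)/740695 ≈ 3.2e-7 + 1246.2*I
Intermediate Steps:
k = -1520478 (k = 3 - 1*1520481 = 3 - 1520481 = -1520478)
b = 1/3125008 (b = 1/(-1520478 + 4645486) = 1/3125008 ≈ 3.2000e-7)
sqrt(2328538/1481390 - 1553066) + b = sqrt(2328538/1481390 - 1553066) + 1/3125008 = sqrt(2328538*(1/1481390) - 1553066) + 1/3125008 = sqrt(1164269/740695 - 1553066) + 1/3125008 = sqrt(-1150347056601/740695) + 1/3125008 = I*sqrt(852056313089077695)/740695 + 1/3125008 = 1/3125008 + I*sqrt(852056313089077695)/740695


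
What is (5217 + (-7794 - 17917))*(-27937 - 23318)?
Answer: 1050419970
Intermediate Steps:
(5217 + (-7794 - 17917))*(-27937 - 23318) = (5217 - 25711)*(-51255) = -20494*(-51255) = 1050419970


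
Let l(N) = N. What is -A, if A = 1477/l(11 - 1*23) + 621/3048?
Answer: 374537/3048 ≈ 122.88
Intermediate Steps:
A = -374537/3048 (A = 1477/(11 - 1*23) + 621/3048 = 1477/(11 - 23) + 621*(1/3048) = 1477/(-12) + 207/1016 = 1477*(-1/12) + 207/1016 = -1477/12 + 207/1016 = -374537/3048 ≈ -122.88)
-A = -1*(-374537/3048) = 374537/3048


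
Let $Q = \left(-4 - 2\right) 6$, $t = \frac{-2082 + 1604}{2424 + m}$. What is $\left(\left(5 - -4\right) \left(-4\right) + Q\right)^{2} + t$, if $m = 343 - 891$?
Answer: $\frac{4862353}{938} \approx 5183.7$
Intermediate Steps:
$m = -548$ ($m = 343 - 891 = -548$)
$t = - \frac{239}{938}$ ($t = \frac{-2082 + 1604}{2424 - 548} = - \frac{478}{1876} = \left(-478\right) \frac{1}{1876} = - \frac{239}{938} \approx -0.2548$)
$Q = -36$ ($Q = \left(-6\right) 6 = -36$)
$\left(\left(5 - -4\right) \left(-4\right) + Q\right)^{2} + t = \left(\left(5 - -4\right) \left(-4\right) - 36\right)^{2} - \frac{239}{938} = \left(\left(5 + 4\right) \left(-4\right) - 36\right)^{2} - \frac{239}{938} = \left(9 \left(-4\right) - 36\right)^{2} - \frac{239}{938} = \left(-36 - 36\right)^{2} - \frac{239}{938} = \left(-72\right)^{2} - \frac{239}{938} = 5184 - \frac{239}{938} = \frac{4862353}{938}$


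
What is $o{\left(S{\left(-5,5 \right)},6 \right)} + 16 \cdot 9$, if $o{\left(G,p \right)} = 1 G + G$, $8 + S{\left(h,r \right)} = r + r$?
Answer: $148$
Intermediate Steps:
$S{\left(h,r \right)} = -8 + 2 r$ ($S{\left(h,r \right)} = -8 + \left(r + r\right) = -8 + 2 r$)
$o{\left(G,p \right)} = 2 G$ ($o{\left(G,p \right)} = G + G = 2 G$)
$o{\left(S{\left(-5,5 \right)},6 \right)} + 16 \cdot 9 = 2 \left(-8 + 2 \cdot 5\right) + 16 \cdot 9 = 2 \left(-8 + 10\right) + 144 = 2 \cdot 2 + 144 = 4 + 144 = 148$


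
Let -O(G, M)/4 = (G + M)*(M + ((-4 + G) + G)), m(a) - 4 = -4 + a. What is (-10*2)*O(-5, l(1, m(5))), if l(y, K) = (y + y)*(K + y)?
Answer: -1120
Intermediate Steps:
m(a) = a (m(a) = 4 + (-4 + a) = a)
l(y, K) = 2*y*(K + y) (l(y, K) = (2*y)*(K + y) = 2*y*(K + y))
O(G, M) = -4*(G + M)*(-4 + M + 2*G) (O(G, M) = -4*(G + M)*(M + ((-4 + G) + G)) = -4*(G + M)*(M + (-4 + 2*G)) = -4*(G + M)*(-4 + M + 2*G))
(-10*2)*O(-5, l(1, m(5))) = (-10*2)*(-8*(-5)² - 4*4*(5 + 1)² + 16*(-5) + 16*(2*1*(5 + 1)) - 12*(-5)*2*1*(5 + 1)) = -20*(-8*25 - 4*(2*1*6)² - 80 + 16*(2*1*6) - 12*(-5)*2*1*6) = -20*(-200 - 4*12² - 80 + 16*12 - 12*(-5)*12) = -20*(-200 - 4*144 - 80 + 192 + 720) = -20*(-200 - 576 - 80 + 192 + 720) = -20*56 = -1120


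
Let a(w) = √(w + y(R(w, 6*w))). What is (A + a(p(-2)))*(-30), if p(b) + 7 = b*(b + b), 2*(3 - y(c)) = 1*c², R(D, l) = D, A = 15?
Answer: -450 - 15*√14 ≈ -506.13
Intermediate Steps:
y(c) = 3 - c²/2
p(b) = -7 + 2*b² (p(b) = -7 + b*(b + b) = -7 + b*(2*b) = -7 + 2*b²)
a(w) = √(3 + w - w²/2) (a(w) = √(w + (3 - w²/2)) = √(3 + w - w²/2))
(A + a(p(-2)))*(-30) = (15 + √(12 - 2*(-7 + 2*(-2)²)² + 4*(-7 + 2*(-2)²))/2)*(-30) = (15 + √(12 - 2*(-7 + 2*4)² + 4*(-7 + 2*4))/2)*(-30) = (15 + √(12 - 2*(-7 + 8)² + 4*(-7 + 8))/2)*(-30) = (15 + √(12 - 2*1² + 4*1)/2)*(-30) = (15 + √(12 - 2*1 + 4)/2)*(-30) = (15 + √(12 - 2 + 4)/2)*(-30) = (15 + √14/2)*(-30) = -450 - 15*√14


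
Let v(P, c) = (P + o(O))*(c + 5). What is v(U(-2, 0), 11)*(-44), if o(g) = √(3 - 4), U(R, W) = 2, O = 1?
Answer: -1408 - 704*I ≈ -1408.0 - 704.0*I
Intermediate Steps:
o(g) = I (o(g) = √(-1) = I)
v(P, c) = (5 + c)*(I + P) (v(P, c) = (P + I)*(c + 5) = (I + P)*(5 + c) = (5 + c)*(I + P))
v(U(-2, 0), 11)*(-44) = (5*I + 5*2 + I*11 + 2*11)*(-44) = (5*I + 10 + 11*I + 22)*(-44) = (32 + 16*I)*(-44) = -1408 - 704*I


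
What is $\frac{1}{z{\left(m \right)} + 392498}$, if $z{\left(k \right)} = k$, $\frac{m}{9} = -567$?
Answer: $\frac{1}{387395} \approx 2.5813 \cdot 10^{-6}$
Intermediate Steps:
$m = -5103$ ($m = 9 \left(-567\right) = -5103$)
$\frac{1}{z{\left(m \right)} + 392498} = \frac{1}{-5103 + 392498} = \frac{1}{387395}$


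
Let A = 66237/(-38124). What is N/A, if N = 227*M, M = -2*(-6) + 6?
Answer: -51924888/22079 ≈ -2351.8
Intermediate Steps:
M = 18 (M = 12 + 6 = 18)
A = -22079/12708 (A = 66237*(-1/38124) = -22079/12708 ≈ -1.7374)
N = 4086 (N = 227*18 = 4086)
N/A = 4086/(-22079/12708) = 4086*(-12708/22079) = -51924888/22079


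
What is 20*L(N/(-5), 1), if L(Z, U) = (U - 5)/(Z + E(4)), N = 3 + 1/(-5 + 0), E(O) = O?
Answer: -1000/43 ≈ -23.256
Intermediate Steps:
N = 14/5 (N = 3 + 1/(-5) = 3 - ⅕ = 14/5 ≈ 2.8000)
L(Z, U) = (-5 + U)/(4 + Z) (L(Z, U) = (U - 5)/(Z + 4) = (-5 + U)/(4 + Z))
20*L(N/(-5), 1) = 20*((-5 + 1)/(4 + (14/5)/(-5))) = 20*(-4/(4 + (14/5)*(-⅕))) = 20*(-4/(4 - 14/25)) = 20*(-4/(86/25)) = 20*((25/86)*(-4)) = 20*(-50/43) = -1000/43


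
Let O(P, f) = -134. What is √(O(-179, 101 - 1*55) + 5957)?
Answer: 3*√647 ≈ 76.309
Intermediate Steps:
√(O(-179, 101 - 1*55) + 5957) = √(-134 + 5957) = √5823 = 3*√647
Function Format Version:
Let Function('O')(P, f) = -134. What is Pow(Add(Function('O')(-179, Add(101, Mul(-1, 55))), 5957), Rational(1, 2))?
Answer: Mul(3, Pow(647, Rational(1, 2))) ≈ 76.309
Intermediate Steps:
Pow(Add(Function('O')(-179, Add(101, Mul(-1, 55))), 5957), Rational(1, 2)) = Pow(Add(-134, 5957), Rational(1, 2)) = Pow(5823, Rational(1, 2)) = Mul(3, Pow(647, Rational(1, 2)))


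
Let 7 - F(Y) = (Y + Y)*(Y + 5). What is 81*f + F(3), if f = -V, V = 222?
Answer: -18023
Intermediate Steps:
F(Y) = 7 - 2*Y*(5 + Y) (F(Y) = 7 - (Y + Y)*(Y + 5) = 7 - 2*Y*(5 + Y))
f = -222 (f = -1*222 = -222)
81*f + F(3) = 81*(-222) + (7 - 10*3 - 2*3²) = -17982 + (7 - 30 - 2*9) = -17982 + (7 - 30 - 18) = -17982 - 41 = -18023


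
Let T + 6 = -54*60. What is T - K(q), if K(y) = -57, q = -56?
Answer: -3189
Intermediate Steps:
T = -3246 (T = -6 - 54*60 = -6 - 3240 = -3246)
T - K(q) = -3246 - 1*(-57) = -3246 + 57 = -3189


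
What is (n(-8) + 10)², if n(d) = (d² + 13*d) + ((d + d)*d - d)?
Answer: 11236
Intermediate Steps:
n(d) = 3*d² + 12*d (n(d) = (d² + 13*d) + ((2*d)*d - d) = (d² + 13*d) + (2*d² - d) = (d² + 13*d) + (-d + 2*d²) = 3*d² + 12*d)
(n(-8) + 10)² = (3*(-8)*(4 - 8) + 10)² = (3*(-8)*(-4) + 10)² = (96 + 10)² = 106² = 11236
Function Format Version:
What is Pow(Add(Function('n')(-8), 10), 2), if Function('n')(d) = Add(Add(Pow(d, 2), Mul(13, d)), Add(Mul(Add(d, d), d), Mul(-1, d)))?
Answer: 11236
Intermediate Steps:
Function('n')(d) = Add(Mul(3, Pow(d, 2)), Mul(12, d)) (Function('n')(d) = Add(Add(Pow(d, 2), Mul(13, d)), Add(Mul(Mul(2, d), d), Mul(-1, d))) = Add(Add(Pow(d, 2), Mul(13, d)), Add(Mul(2, Pow(d, 2)), Mul(-1, d))) = Add(Add(Pow(d, 2), Mul(13, d)), Add(Mul(-1, d), Mul(2, Pow(d, 2)))) = Add(Mul(3, Pow(d, 2)), Mul(12, d)))
Pow(Add(Function('n')(-8), 10), 2) = Pow(Add(Mul(3, -8, Add(4, -8)), 10), 2) = Pow(Add(Mul(3, -8, -4), 10), 2) = Pow(Add(96, 10), 2) = Pow(106, 2) = 11236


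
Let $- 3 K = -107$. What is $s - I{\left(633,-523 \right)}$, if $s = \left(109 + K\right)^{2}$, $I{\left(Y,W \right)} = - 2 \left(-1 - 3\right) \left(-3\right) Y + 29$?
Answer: $\frac{324823}{9} \approx 36091.0$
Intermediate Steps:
$K = \frac{107}{3}$ ($K = \left(- \frac{1}{3}\right) \left(-107\right) = \frac{107}{3} \approx 35.667$)
$I{\left(Y,W \right)} = 29 - 24 Y$ ($I{\left(Y,W \right)} = \left(-2\right) \left(-4\right) \left(-3\right) Y + 29 = 8 \left(-3\right) Y + 29 = - 24 Y + 29 = 29 - 24 Y$)
$s = \frac{188356}{9}$ ($s = \left(109 + \frac{107}{3}\right)^{2} = \left(\frac{434}{3}\right)^{2} = \frac{188356}{9} \approx 20928.0$)
$s - I{\left(633,-523 \right)} = \frac{188356}{9} - \left(29 - 15192\right) = \frac{188356}{9} - -15163 = \frac{188356}{9} + 15163 = \frac{324823}{9}$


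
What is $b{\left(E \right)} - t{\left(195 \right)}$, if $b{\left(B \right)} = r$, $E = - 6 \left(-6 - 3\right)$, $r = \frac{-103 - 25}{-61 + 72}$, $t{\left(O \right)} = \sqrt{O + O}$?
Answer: $- \frac{128}{11} - \sqrt{390} \approx -31.385$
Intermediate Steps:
$t{\left(O \right)} = \sqrt{2} \sqrt{O}$ ($t{\left(O \right)} = \sqrt{2 O} = \sqrt{2} \sqrt{O}$)
$r = - \frac{128}{11} \approx -11.636$
$E = 54$ ($E = \left(-6\right) \left(-9\right) = 54$)
$b{\left(B \right)} = - \frac{128}{11}$
$b{\left(E \right)} - t{\left(195 \right)} = - \frac{128}{11} - \sqrt{2} \sqrt{195} = - \frac{128}{11} - \sqrt{390}$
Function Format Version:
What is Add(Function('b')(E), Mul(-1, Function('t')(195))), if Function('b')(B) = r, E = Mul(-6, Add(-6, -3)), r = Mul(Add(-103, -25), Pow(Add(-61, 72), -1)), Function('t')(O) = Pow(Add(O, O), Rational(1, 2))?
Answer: Add(Rational(-128, 11), Mul(-1, Pow(390, Rational(1, 2)))) ≈ -31.385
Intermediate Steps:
Function('t')(O) = Mul(Pow(2, Rational(1, 2)), Pow(O, Rational(1, 2))) (Function('t')(O) = Pow(Mul(2, O), Rational(1, 2)) = Mul(Pow(2, Rational(1, 2)), Pow(O, Rational(1, 2))))
r = Rational(-128, 11) (r = Mul(-128, Pow(11, -1)) = Mul(-128, Rational(1, 11)) = Rational(-128, 11) ≈ -11.636)
E = 54 (E = Mul(-6, -9) = 54)
Function('b')(B) = Rational(-128, 11)
Add(Function('b')(E), Mul(-1, Function('t')(195))) = Add(Rational(-128, 11), Mul(-1, Mul(Pow(2, Rational(1, 2)), Pow(195, Rational(1, 2))))) = Add(Rational(-128, 11), Mul(-1, Pow(390, Rational(1, 2))))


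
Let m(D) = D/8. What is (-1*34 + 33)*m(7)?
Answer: -7/8 ≈ -0.87500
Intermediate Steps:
m(D) = D/8 (m(D) = D*(⅛) = D/8)
(-1*34 + 33)*m(7) = (-1*34 + 33)*((⅛)*7) = (-34 + 33)*(7/8) = -1*7/8 = -7/8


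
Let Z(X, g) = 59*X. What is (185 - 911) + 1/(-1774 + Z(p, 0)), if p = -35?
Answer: -2787115/3839 ≈ -726.00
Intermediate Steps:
(185 - 911) + 1/(-1774 + Z(p, 0)) = (185 - 911) + 1/(-1774 + 59*(-35)) = -726 + 1/(-1774 - 2065) = -726 + 1/(-3839) = -726 - 1/3839 = -2787115/3839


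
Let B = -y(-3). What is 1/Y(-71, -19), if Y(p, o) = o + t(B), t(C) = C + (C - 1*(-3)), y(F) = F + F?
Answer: -¼ ≈ -0.25000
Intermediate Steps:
y(F) = 2*F
B = 6 (B = -2*(-3) = -1*(-6) = 6)
t(C) = 3 + 2*C (t(C) = C + (C + 3) = C + (3 + C) = 3 + 2*C)
Y(p, o) = 15 + o (Y(p, o) = o + (3 + 2*6) = o + (3 + 12) = o + 15 = 15 + o)
1/Y(-71, -19) = 1/(15 - 19) = 1/(-4) = -¼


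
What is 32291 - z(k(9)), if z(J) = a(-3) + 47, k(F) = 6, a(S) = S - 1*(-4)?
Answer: 32243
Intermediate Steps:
a(S) = 4 + S (a(S) = S + 4 = 4 + S)
z(J) = 48 (z(J) = (4 - 3) + 47 = 1 + 47 = 48)
32291 - z(k(9)) = 32291 - 1*48 = 32291 - 48 = 32243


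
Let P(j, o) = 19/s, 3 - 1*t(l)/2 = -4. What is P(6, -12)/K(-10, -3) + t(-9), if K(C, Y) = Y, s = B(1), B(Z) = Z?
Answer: 23/3 ≈ 7.6667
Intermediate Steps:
s = 1
t(l) = 14 (t(l) = 6 - 2*(-4) = 6 + 8 = 14)
P(j, o) = 19 (P(j, o) = 19/1 = 19*1 = 19)
P(6, -12)/K(-10, -3) + t(-9) = 19/(-3) + 14 = -⅓*19 + 14 = -19/3 + 14 = 23/3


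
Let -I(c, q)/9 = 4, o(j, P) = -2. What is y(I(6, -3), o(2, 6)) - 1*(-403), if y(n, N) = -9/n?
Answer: 1613/4 ≈ 403.25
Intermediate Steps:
I(c, q) = -36 (I(c, q) = -9*4 = -36)
y(I(6, -3), o(2, 6)) - 1*(-403) = -9/(-36) - 1*(-403) = -9*(-1/36) + 403 = ¼ + 403 = 1613/4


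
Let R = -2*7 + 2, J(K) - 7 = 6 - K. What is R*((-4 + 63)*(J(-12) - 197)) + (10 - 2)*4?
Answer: 121808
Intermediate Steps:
J(K) = 13 - K (J(K) = 7 + (6 - K) = 13 - K)
R = -12 (R = -14 + 2 = -12)
R*((-4 + 63)*(J(-12) - 197)) + (10 - 2)*4 = -12*(-4 + 63)*((13 - 1*(-12)) - 197) + (10 - 2)*4 = -708*((13 + 12) - 197) + 8*4 = -708*(25 - 197) + 32 = -708*(-172) + 32 = -12*(-10148) + 32 = 121776 + 32 = 121808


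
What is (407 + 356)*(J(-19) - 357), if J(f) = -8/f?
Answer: -5169325/19 ≈ -2.7207e+5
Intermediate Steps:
(407 + 356)*(J(-19) - 357) = (407 + 356)*(-8/(-19) - 357) = 763*(-8*(-1/19) - 357) = 763*(8/19 - 357) = 763*(-6775/19) = -5169325/19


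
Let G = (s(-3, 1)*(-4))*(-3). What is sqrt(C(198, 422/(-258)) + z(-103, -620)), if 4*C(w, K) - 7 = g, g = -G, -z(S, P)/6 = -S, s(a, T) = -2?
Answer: I*sqrt(2441)/2 ≈ 24.703*I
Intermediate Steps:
G = -24 (G = -2*(-4)*(-3) = 8*(-3) = -24)
z(S, P) = 6*S (z(S, P) = -(-6)*S = 6*S)
g = 24 (g = -1*(-24) = 24)
C(w, K) = 31/4 (C(w, K) = 7/4 + (1/4)*24 = 7/4 + 6 = 31/4)
sqrt(C(198, 422/(-258)) + z(-103, -620)) = sqrt(31/4 + 6*(-103)) = sqrt(31/4 - 618) = sqrt(-2441/4) = I*sqrt(2441)/2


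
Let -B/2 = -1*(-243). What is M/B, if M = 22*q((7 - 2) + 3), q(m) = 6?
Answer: -22/81 ≈ -0.27161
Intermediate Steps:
B = -486 (B = -(-2)*(-243) = -2*243 = -486)
M = 132 (M = 22*6 = 132)
M/B = 132/(-486) = 132*(-1/486) = -22/81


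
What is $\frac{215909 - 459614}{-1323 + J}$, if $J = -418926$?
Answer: $\frac{81235}{140083} \approx 0.57991$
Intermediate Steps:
$\frac{215909 - 459614}{-1323 + J} = \frac{215909 - 459614}{-1323 - 418926} = - \frac{243705}{-420249} = \left(-243705\right) \left(- \frac{1}{420249}\right) = \frac{81235}{140083}$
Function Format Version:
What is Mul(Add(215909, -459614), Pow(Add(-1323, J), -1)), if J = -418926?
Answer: Rational(81235, 140083) ≈ 0.57991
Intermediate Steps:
Mul(Add(215909, -459614), Pow(Add(-1323, J), -1)) = Mul(Add(215909, -459614), Pow(Add(-1323, -418926), -1)) = Mul(-243705, Pow(-420249, -1)) = Mul(-243705, Rational(-1, 420249)) = Rational(81235, 140083)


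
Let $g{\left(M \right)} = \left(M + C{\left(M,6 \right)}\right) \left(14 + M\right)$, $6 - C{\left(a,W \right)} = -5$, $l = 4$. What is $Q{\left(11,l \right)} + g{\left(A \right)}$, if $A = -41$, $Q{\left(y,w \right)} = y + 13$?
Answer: $834$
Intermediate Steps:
$C{\left(a,W \right)} = 11$ ($C{\left(a,W \right)} = 6 - -5 = 6 + 5 = 11$)
$Q{\left(y,w \right)} = 13 + y$
$g{\left(M \right)} = \left(11 + M\right) \left(14 + M\right)$ ($g{\left(M \right)} = \left(M + 11\right) \left(14 + M\right) = \left(11 + M\right) \left(14 + M\right)$)
$Q{\left(11,l \right)} + g{\left(A \right)} = \left(13 + 11\right) + \left(154 + \left(-41\right)^{2} + 25 \left(-41\right)\right) = 24 + \left(154 + 1681 - 1025\right) = 24 + 810 = 834$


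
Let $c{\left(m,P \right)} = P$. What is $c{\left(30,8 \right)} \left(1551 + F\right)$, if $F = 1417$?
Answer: $23744$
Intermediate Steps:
$c{\left(30,8 \right)} \left(1551 + F\right) = 8 \left(1551 + 1417\right) = 8 \cdot 2968 = 23744$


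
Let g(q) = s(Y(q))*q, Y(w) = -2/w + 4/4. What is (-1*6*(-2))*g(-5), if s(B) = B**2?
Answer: -588/5 ≈ -117.60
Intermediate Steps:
Y(w) = 1 - 2/w (Y(w) = -2/w + 4*(1/4) = -2/w + 1 = 1 - 2/w)
g(q) = (-2 + q)**2/q (g(q) = ((-2 + q)/q)**2*q = ((-2 + q)**2/q**2)*q = (-2 + q)**2/q)
(-1*6*(-2))*g(-5) = (-1*6*(-2))*((-2 - 5)**2/(-5)) = (-6*(-2))*(-1/5*(-7)**2) = 12*(-1/5*49) = 12*(-49/5) = -588/5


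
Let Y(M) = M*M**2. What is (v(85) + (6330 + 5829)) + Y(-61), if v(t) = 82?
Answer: -214740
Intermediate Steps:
Y(M) = M**3
(v(85) + (6330 + 5829)) + Y(-61) = (82 + (6330 + 5829)) + (-61)**3 = (82 + 12159) - 226981 = 12241 - 226981 = -214740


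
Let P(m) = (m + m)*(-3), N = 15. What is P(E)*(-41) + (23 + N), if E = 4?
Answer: 1022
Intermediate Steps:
P(m) = -6*m (P(m) = (2*m)*(-3) = -6*m)
P(E)*(-41) + (23 + N) = -6*4*(-41) + (23 + 15) = -24*(-41) + 38 = 984 + 38 = 1022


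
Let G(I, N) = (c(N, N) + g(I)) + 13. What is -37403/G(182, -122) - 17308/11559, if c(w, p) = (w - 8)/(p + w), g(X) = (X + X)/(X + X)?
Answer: -17592107626/6831369 ≈ -2575.2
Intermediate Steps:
g(X) = 1 (g(X) = (2*X)/((2*X)) = (2*X)*(1/(2*X)) = 1)
c(w, p) = (-8 + w)/(p + w)
G(I, N) = 14 + (-8 + N)/(2*N) (G(I, N) = ((-8 + N)/(N + N) + 1) + 13 = ((-8 + N)/((2*N)) + 1) + 13 = ((1/(2*N))*(-8 + N) + 1) + 13 = ((-8 + N)/(2*N) + 1) + 13 = (1 + (-8 + N)/(2*N)) + 13 = 14 + (-8 + N)/(2*N))
-37403/G(182, -122) - 17308/11559 = -37403/(29/2 - 4/(-122)) - 17308/11559 = -37403/(29/2 - 4*(-1/122)) - 17308*1/11559 = -37403/(29/2 + 2/61) - 17308/11559 = -37403/1773/122 - 17308/11559 = -37403*122/1773 - 17308/11559 = -4563166/1773 - 17308/11559 = -17592107626/6831369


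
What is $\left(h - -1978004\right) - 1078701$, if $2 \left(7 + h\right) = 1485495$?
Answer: $\frac{3284087}{2} \approx 1.642 \cdot 10^{6}$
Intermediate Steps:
$h = \frac{1485481}{2}$ ($h = -7 + \frac{1}{2} \cdot 1485495 = -7 + \frac{1485495}{2} = \frac{1485481}{2} \approx 7.4274 \cdot 10^{5}$)
$\left(h - -1978004\right) - 1078701 = \left(\frac{1485481}{2} - -1978004\right) - 1078701 = \left(\frac{1485481}{2} + 1978004\right) - 1078701 = \frac{5441489}{2} - 1078701 = \frac{3284087}{2}$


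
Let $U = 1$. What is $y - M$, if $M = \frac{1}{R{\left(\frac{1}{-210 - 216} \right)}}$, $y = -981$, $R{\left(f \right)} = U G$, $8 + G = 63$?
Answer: $- \frac{53956}{55} \approx -981.02$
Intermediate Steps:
$G = 55$ ($G = -8 + 63 = 55$)
$R{\left(f \right)} = 55$ ($R{\left(f \right)} = 1 \cdot 55 = 55$)
$M = \frac{1}{55} \approx 0.018182$
$y - M = -981 - \frac{1}{55} = - \frac{53956}{55}$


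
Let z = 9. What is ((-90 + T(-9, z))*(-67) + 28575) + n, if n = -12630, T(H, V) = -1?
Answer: 22042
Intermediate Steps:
((-90 + T(-9, z))*(-67) + 28575) + n = ((-90 - 1)*(-67) + 28575) - 12630 = (-91*(-67) + 28575) - 12630 = (6097 + 28575) - 12630 = 34672 - 12630 = 22042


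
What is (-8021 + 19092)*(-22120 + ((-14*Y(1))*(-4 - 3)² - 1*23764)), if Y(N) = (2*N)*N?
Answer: -523171176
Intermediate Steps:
Y(N) = 2*N²
(-8021 + 19092)*(-22120 + ((-14*Y(1))*(-4 - 3)² - 1*23764)) = (-8021 + 19092)*(-22120 + ((-28*1²)*(-4 - 3)² - 1*23764)) = 11071*(-22120 + (-28*(-7)² - 23764)) = 11071*(-22120 + (-14*2*49 - 23764)) = 11071*(-22120 + (-28*49 - 23764)) = 11071*(-22120 + (-1372 - 23764)) = 11071*(-22120 - 25136) = 11071*(-47256) = -523171176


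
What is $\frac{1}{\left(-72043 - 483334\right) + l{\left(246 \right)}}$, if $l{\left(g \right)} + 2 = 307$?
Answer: $- \frac{1}{555072} \approx -1.8016 \cdot 10^{-6}$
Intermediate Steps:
$l{\left(g \right)} = 305$ ($l{\left(g \right)} = -2 + 307 = 305$)
$\frac{1}{\left(-72043 - 483334\right) + l{\left(246 \right)}} = \frac{1}{\left(-72043 - 483334\right) + 305} = \frac{1}{-555377 + 305} = \frac{1}{-555072} = - \frac{1}{555072}$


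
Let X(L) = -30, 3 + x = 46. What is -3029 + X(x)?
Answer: -3059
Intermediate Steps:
x = 43 (x = -3 + 46 = 43)
-3029 + X(x) = -3029 - 30 = -3059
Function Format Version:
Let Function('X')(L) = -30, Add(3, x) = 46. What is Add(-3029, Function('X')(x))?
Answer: -3059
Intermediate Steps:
x = 43 (x = Add(-3, 46) = 43)
Add(-3029, Function('X')(x)) = Add(-3029, -30) = -3059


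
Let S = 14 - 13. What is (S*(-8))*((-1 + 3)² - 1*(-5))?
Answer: -72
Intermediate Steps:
S = 1
(S*(-8))*((-1 + 3)² - 1*(-5)) = (1*(-8))*((-1 + 3)² - 1*(-5)) = -8*(2² + 5) = -8*(4 + 5) = -8*9 = -72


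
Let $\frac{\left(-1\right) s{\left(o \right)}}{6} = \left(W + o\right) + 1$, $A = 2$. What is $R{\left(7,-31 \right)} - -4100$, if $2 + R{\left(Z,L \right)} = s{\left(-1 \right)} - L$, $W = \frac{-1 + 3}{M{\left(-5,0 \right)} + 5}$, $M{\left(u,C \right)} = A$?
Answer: $\frac{28891}{7} \approx 4127.3$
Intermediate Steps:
$M{\left(u,C \right)} = 2$
$W = \frac{2}{7}$ ($W = \frac{-1 + 3}{2 + 5} = \frac{2}{7} \approx 0.28571$)
$s{\left(o \right)} = - \frac{54}{7} - 6 o$ ($s{\left(o \right)} = - 6 \left(\left(\frac{2}{7} + o\right) + 1\right) = - 6 \left(\frac{9}{7} + o\right) = - \frac{54}{7} - 6 o$)
$R{\left(Z,L \right)} = - \frac{26}{7} - L$ ($R{\left(Z,L \right)} = -2 - \left(\frac{12}{7} + L\right) = - \frac{26}{7} - L$)
$R{\left(7,-31 \right)} - -4100 = \left(- \frac{26}{7} - -31\right) - -4100 = \left(- \frac{26}{7} + 31\right) + 4100 = \frac{191}{7} + 4100 = \frac{28891}{7}$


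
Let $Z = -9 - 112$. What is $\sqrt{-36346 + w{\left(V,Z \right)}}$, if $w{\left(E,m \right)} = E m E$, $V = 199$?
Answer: $i \sqrt{4828067} \approx 2197.3 i$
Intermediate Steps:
$Z = -121$
$w{\left(E,m \right)} = m E^{2}$
$\sqrt{-36346 + w{\left(V,Z \right)}} = \sqrt{-36346 - 121 \cdot 199^{2}} = \sqrt{-36346 - 4791721} = \sqrt{-4828067} = i \sqrt{4828067}$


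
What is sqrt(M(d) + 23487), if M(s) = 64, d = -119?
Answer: sqrt(23551) ≈ 153.46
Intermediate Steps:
sqrt(M(d) + 23487) = sqrt(64 + 23487) = sqrt(23551)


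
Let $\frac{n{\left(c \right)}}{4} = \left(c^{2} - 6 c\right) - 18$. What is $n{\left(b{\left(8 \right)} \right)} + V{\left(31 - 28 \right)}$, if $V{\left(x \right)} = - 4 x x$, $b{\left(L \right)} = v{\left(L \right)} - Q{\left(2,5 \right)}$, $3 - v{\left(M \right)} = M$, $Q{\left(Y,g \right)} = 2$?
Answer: $256$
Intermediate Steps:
$v{\left(M \right)} = 3 - M$
$b{\left(L \right)} = 1 - L$ ($b{\left(L \right)} = \left(3 - L\right) - 2 = 1 - L$)
$V{\left(x \right)} = - 4 x^{2}$
$n{\left(c \right)} = -72 - 24 c + 4 c^{2}$ ($n{\left(c \right)} = 4 \left(\left(c^{2} - 6 c\right) - 18\right) = 4 \left(-18 + c^{2} - 6 c\right) = -72 - 24 c + 4 c^{2}$)
$n{\left(b{\left(8 \right)} \right)} + V{\left(31 - 28 \right)} = \left(-72 - 24 \left(1 - 8\right) + 4 \left(1 - 8\right)^{2}\right) - 4 \left(31 - 28\right)^{2} = \left(-72 - 24 \left(1 - 8\right) + 4 \left(1 - 8\right)^{2}\right) - 4 \cdot 3^{2} = \left(-72 - -168 + 4 \left(-7\right)^{2}\right) - 36 = \left(-72 + 168 + 4 \cdot 49\right) - 36 = \left(-72 + 168 + 196\right) - 36 = 292 - 36 = 256$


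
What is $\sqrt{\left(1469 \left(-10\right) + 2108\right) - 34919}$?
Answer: $i \sqrt{47501} \approx 217.95 i$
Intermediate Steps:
$\sqrt{\left(1469 \left(-10\right) + 2108\right) - 34919} = \sqrt{\left(-14690 + 2108\right) - 34919} = \sqrt{-12582 - 34919} = \sqrt{-47501} = i \sqrt{47501}$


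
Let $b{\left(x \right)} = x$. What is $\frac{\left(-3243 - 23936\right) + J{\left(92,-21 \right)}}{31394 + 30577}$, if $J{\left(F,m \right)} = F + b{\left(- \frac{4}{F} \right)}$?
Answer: $- \frac{623002}{1425333} \approx -0.43709$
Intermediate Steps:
$J{\left(F,m \right)} = F - \frac{4}{F}$
$\frac{\left(-3243 - 23936\right) + J{\left(92,-21 \right)}}{31394 + 30577} = \frac{\left(-3243 - 23936\right) + \left(92 - \frac{4}{92}\right)}{31394 + 30577} = \frac{\left(-3243 - 23936\right) + \left(92 - \frac{1}{23}\right)}{61971} = \left(-27179 + \left(92 - \frac{1}{23}\right)\right) \frac{1}{61971} = \left(-27179 + \frac{2115}{23}\right) \frac{1}{61971} = \left(- \frac{623002}{23}\right) \frac{1}{61971} = - \frac{623002}{1425333}$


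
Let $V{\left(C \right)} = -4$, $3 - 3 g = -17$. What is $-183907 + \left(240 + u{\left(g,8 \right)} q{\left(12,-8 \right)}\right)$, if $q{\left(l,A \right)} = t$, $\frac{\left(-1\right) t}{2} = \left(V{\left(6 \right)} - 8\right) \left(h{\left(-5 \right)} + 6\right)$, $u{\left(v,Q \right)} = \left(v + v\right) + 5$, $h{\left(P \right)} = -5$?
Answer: $-183227$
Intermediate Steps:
$g = \frac{20}{3}$ ($g = 1 - - \frac{17}{3} = 1 + \frac{17}{3} = \frac{20}{3} \approx 6.6667$)
$u{\left(v,Q \right)} = 5 + 2 v$ ($u{\left(v,Q \right)} = 2 v + 5 = 5 + 2 v$)
$t = 24$ ($t = - 2 \left(-4 - 8\right) \left(-5 + 6\right) = - 2 \left(\left(-12\right) 1\right) = \left(-2\right) \left(-12\right) = 24$)
$q{\left(l,A \right)} = 24$
$-183907 + \left(240 + u{\left(g,8 \right)} q{\left(12,-8 \right)}\right) = -183907 + \left(240 + \left(5 + 2 \cdot \frac{20}{3}\right) 24\right) = -183907 + \left(240 + \left(5 + \frac{40}{3}\right) 24\right) = -183907 + \left(240 + \frac{55}{3} \cdot 24\right) = -183907 + \left(240 + 440\right) = -183907 + 680 = -183227$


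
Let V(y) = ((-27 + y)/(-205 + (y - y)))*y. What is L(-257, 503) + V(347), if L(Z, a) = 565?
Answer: 957/41 ≈ 23.341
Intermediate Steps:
V(y) = y*(27/205 - y/205) (V(y) = ((-27 + y)/(-205 + 0))*y = ((-27 + y)/(-205))*y = ((-27 + y)*(-1/205))*y = (27/205 - y/205)*y = y*(27/205 - y/205))
L(-257, 503) + V(347) = 565 + (1/205)*347*(27 - 1*347) = 565 + (1/205)*347*(27 - 347) = 565 + (1/205)*347*(-320) = 565 - 22208/41 = 957/41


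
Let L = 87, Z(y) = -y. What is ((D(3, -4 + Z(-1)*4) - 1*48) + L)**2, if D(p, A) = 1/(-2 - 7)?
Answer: 122500/81 ≈ 1512.3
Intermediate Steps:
D(p, A) = -1/9 (D(p, A) = 1/(-9) = -1/9)
((D(3, -4 + Z(-1)*4) - 1*48) + L)**2 = ((-1/9 - 1*48) + 87)**2 = ((-1/9 - 48) + 87)**2 = (-433/9 + 87)**2 = (350/9)**2 = 122500/81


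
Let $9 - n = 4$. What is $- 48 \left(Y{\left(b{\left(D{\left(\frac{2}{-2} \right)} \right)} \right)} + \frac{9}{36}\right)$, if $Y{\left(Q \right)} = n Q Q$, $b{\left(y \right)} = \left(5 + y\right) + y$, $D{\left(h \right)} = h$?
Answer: $-2172$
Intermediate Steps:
$n = 5$ ($n = 9 - 4 = 5$)
$b{\left(y \right)} = 5 + 2 y$
$Y{\left(Q \right)} = 5 Q^{2}$ ($Y{\left(Q \right)} = 5 Q Q = 5 Q^{2}$)
$- 48 \left(Y{\left(b{\left(D{\left(\frac{2}{-2} \right)} \right)} \right)} + \frac{9}{36}\right) = - 48 \left(5 \left(5 + 2 \frac{2}{-2}\right)^{2} + \frac{9}{36}\right) = - 48 \left(5 \left(5 + 2 \cdot 2 \left(- \frac{1}{2}\right)\right)^{2} + 9 \cdot \frac{1}{36}\right) = - 48 \left(5 \left(5 + 2 \left(-1\right)\right)^{2} + \frac{1}{4}\right) = - 48 \left(5 \left(5 - 2\right)^{2} + \frac{1}{4}\right) = - 48 \left(5 \cdot 3^{2} + \frac{1}{4}\right) = - 48 \left(5 \cdot 9 + \frac{1}{4}\right) = - 48 \left(45 + \frac{1}{4}\right) = \left(-48\right) \frac{181}{4} = -2172$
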